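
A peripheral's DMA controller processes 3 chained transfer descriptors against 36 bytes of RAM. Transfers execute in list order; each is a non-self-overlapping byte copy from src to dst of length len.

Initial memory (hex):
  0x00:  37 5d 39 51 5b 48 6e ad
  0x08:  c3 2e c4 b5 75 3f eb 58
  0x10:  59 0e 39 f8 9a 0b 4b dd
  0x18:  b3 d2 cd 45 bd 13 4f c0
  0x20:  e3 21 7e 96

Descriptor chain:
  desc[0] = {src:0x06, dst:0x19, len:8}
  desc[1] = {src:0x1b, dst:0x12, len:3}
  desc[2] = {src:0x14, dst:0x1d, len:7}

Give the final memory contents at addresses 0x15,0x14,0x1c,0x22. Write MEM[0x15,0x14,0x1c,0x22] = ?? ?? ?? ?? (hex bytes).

[0] 0x06->0x19 len=8 : 6e ad c3 2e c4 b5 75 3f
[1] 0x1b->0x12 len=3 : c3 2e c4
[2] 0x14->0x1d len=7 : c4 0b 4b dd b3 6e ad
query mem[0x15]=0x0b, mem[0x14]=0xc4, mem[0x1c]=0x2e, mem[0x22]=0x6e

MEM[0x15,0x14,0x1c,0x22] = 0b c4 2e 6e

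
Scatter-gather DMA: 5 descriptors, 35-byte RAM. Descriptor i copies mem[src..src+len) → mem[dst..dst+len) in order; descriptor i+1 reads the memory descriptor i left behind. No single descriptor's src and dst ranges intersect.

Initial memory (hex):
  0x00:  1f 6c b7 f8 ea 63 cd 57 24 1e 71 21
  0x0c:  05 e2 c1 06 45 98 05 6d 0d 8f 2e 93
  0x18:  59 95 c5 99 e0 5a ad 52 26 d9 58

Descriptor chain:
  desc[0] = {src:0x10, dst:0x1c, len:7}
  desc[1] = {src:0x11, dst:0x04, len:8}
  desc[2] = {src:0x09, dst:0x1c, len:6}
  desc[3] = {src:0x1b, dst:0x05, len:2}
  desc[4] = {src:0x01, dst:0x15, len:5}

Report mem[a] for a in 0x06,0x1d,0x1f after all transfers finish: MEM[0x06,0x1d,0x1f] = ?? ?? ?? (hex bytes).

  after D0: wrote 7B at 0x1c = 4598056d0d8f2e
  after D1: wrote 8B at 0x04 = 98056d0d8f2e9359
  after D2: wrote 6B at 0x1c = 2e935905e2c1
  after D3: wrote 2B at 0x05 = 992e
  after D4: wrote 5B at 0x15 = 6cb7f89899
query mem[0x06]=0x2e, mem[0x1d]=0x93, mem[0x1f]=0x05

MEM[0x06,0x1d,0x1f] = 2e 93 05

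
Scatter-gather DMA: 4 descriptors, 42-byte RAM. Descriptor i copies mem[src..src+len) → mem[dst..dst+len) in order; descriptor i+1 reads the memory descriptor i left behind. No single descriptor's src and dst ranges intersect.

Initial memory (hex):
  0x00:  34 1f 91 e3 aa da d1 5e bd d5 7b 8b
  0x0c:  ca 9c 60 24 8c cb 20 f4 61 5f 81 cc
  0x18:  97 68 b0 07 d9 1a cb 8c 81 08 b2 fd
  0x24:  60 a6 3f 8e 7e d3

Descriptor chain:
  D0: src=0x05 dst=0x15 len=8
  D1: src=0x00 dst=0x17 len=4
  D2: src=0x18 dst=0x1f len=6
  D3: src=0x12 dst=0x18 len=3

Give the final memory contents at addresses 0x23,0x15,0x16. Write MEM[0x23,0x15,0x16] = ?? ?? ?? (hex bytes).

  after D0: wrote 8B at 0x15 = dad15ebdd57b8bca
  after D1: wrote 4B at 0x17 = 341f91e3
  after D2: wrote 6B at 0x1f = 1f91e38bca1a
  after D3: wrote 3B at 0x18 = 20f461
query mem[0x23]=0xca, mem[0x15]=0xda, mem[0x16]=0xd1

MEM[0x23,0x15,0x16] = ca da d1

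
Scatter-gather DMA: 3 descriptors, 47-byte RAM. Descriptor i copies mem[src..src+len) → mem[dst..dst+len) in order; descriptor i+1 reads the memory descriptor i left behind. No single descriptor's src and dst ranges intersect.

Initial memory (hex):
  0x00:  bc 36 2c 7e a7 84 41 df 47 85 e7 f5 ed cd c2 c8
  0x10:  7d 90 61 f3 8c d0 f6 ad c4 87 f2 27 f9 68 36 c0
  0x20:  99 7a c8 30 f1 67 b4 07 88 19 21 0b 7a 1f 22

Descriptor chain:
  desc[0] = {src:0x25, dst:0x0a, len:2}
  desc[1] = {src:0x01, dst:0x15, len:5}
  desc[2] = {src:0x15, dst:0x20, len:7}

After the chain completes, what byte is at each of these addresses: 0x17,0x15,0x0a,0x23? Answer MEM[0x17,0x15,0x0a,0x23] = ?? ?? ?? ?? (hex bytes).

[0] 0x25->0x0a len=2 : 67 b4
[1] 0x01->0x15 len=5 : 36 2c 7e a7 84
[2] 0x15->0x20 len=7 : 36 2c 7e a7 84 f2 27
query mem[0x17]=0x7e, mem[0x15]=0x36, mem[0x0a]=0x67, mem[0x23]=0xa7

MEM[0x17,0x15,0x0a,0x23] = 7e 36 67 a7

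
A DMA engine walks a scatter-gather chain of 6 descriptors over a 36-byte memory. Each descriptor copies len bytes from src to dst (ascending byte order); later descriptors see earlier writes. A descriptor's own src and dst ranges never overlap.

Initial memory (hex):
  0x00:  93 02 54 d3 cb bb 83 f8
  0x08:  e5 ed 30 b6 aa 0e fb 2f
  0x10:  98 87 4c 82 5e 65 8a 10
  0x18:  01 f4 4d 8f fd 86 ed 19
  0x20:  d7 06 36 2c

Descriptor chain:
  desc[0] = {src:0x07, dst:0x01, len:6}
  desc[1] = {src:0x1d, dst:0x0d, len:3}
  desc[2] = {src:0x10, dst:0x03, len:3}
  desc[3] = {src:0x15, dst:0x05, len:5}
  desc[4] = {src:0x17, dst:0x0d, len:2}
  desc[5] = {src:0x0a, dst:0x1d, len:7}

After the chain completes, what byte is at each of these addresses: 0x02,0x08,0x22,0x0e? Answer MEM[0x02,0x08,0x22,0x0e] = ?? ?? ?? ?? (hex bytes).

MEM[0x02,0x08,0x22,0x0e] = e5 01 19 01

#0 dst[0x01+6] := {0xf8,0xe5,0xed,0x30,0xb6,0xaa}
#1 dst[0x0d+3] := {0x86,0xed,0x19}
#2 dst[0x03+3] := {0x98,0x87,0x4c}
#3 dst[0x05+5] := {0x65,0x8a,0x10,0x01,0xf4}
#4 dst[0x0d+2] := {0x10,0x01}
#5 dst[0x1d+7] := {0x30,0xb6,0xaa,0x10,0x01,0x19,0x98}
query mem[0x02]=0xe5, mem[0x08]=0x01, mem[0x22]=0x19, mem[0x0e]=0x01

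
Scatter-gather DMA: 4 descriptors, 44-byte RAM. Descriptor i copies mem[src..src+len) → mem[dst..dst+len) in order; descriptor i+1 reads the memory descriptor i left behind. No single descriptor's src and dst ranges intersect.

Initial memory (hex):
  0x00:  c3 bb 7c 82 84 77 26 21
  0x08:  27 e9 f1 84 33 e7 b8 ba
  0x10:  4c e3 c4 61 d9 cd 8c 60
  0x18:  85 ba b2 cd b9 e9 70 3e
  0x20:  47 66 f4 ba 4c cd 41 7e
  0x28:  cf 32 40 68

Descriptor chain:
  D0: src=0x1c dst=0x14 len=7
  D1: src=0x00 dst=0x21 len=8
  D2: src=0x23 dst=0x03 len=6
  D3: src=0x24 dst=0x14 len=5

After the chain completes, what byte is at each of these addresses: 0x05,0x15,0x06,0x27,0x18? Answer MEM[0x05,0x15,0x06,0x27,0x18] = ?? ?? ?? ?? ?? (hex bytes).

MEM[0x05,0x15,0x06,0x27,0x18] = 84 84 77 26 21

#0 dst[0x14+7] := {0xb9,0xe9,0x70,0x3e,0x47,0x66,0xf4}
#1 dst[0x21+8] := {0xc3,0xbb,0x7c,0x82,0x84,0x77,0x26,0x21}
#2 dst[0x03+6] := {0x7c,0x82,0x84,0x77,0x26,0x21}
#3 dst[0x14+5] := {0x82,0x84,0x77,0x26,0x21}
query mem[0x05]=0x84, mem[0x15]=0x84, mem[0x06]=0x77, mem[0x27]=0x26, mem[0x18]=0x21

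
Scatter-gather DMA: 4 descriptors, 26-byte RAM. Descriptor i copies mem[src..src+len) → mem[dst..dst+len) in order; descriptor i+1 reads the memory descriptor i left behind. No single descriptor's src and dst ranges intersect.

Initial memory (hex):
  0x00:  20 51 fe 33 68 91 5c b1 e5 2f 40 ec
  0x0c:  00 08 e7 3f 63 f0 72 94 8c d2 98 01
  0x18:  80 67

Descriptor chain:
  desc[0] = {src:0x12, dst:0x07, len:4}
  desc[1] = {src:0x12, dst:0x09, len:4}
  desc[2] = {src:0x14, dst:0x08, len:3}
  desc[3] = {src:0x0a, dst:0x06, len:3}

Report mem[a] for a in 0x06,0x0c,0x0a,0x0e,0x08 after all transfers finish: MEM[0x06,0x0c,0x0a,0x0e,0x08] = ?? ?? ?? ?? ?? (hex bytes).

MEM[0x06,0x0c,0x0a,0x0e,0x08] = 98 d2 98 e7 d2

D0: mem[0x07..0x0a] <- [72 94 8c d2]
D1: mem[0x09..0x0c] <- [72 94 8c d2]
D2: mem[0x08..0x0a] <- [8c d2 98]
D3: mem[0x06..0x08] <- [98 8c d2]
query mem[0x06]=0x98, mem[0x0c]=0xd2, mem[0x0a]=0x98, mem[0x0e]=0xe7, mem[0x08]=0xd2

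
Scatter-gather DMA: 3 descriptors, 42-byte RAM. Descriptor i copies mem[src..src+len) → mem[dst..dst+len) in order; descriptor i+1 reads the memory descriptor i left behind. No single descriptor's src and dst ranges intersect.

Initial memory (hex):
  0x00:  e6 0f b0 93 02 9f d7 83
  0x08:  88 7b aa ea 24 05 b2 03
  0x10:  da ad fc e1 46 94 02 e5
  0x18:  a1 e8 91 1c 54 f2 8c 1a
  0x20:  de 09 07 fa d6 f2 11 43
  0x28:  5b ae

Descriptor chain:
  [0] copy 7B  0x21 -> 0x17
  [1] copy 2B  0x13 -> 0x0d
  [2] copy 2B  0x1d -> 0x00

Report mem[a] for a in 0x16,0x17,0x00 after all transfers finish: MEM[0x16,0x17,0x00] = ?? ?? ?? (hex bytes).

MEM[0x16,0x17,0x00] = 02 09 43

[0] 0x21->0x17 len=7 : 09 07 fa d6 f2 11 43
[1] 0x13->0x0d len=2 : e1 46
[2] 0x1d->0x00 len=2 : 43 8c
query mem[0x16]=0x02, mem[0x17]=0x09, mem[0x00]=0x43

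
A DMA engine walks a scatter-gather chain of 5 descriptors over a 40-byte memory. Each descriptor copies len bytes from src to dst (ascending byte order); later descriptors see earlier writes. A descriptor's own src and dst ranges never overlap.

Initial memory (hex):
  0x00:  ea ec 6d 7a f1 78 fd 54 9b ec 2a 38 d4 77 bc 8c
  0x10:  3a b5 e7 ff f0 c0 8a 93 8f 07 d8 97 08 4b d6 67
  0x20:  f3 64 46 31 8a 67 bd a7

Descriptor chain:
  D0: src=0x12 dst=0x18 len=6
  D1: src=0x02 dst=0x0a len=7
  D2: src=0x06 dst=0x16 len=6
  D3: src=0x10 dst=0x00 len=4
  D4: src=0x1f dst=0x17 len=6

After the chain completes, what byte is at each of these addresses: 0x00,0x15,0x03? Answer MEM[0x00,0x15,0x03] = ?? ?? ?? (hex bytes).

MEM[0x00,0x15,0x03] = 9b c0 ff

  after D0: wrote 6B at 0x18 = e7fff0c08a93
  after D1: wrote 7B at 0x0a = 6d7af178fd549b
  after D2: wrote 6B at 0x16 = fd549bec6d7a
  after D3: wrote 4B at 0x00 = 9bb5e7ff
  after D4: wrote 6B at 0x17 = 67f36446318a
query mem[0x00]=0x9b, mem[0x15]=0xc0, mem[0x03]=0xff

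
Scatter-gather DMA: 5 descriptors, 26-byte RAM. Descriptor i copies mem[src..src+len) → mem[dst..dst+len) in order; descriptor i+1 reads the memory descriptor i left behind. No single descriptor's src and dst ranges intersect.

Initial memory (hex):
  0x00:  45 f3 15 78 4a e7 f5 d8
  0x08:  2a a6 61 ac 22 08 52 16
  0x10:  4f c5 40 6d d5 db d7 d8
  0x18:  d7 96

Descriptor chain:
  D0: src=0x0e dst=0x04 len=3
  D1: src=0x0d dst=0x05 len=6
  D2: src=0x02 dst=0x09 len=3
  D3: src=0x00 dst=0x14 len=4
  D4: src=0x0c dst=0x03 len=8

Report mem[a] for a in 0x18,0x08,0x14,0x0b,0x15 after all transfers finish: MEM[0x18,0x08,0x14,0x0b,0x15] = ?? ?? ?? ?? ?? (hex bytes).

#0 dst[0x04+3] := {0x52,0x16,0x4f}
#1 dst[0x05+6] := {0x08,0x52,0x16,0x4f,0xc5,0x40}
#2 dst[0x09+3] := {0x15,0x78,0x52}
#3 dst[0x14+4] := {0x45,0xf3,0x15,0x78}
#4 dst[0x03+8] := {0x22,0x08,0x52,0x16,0x4f,0xc5,0x40,0x6d}
query mem[0x18]=0xd7, mem[0x08]=0xc5, mem[0x14]=0x45, mem[0x0b]=0x52, mem[0x15]=0xf3

MEM[0x18,0x08,0x14,0x0b,0x15] = d7 c5 45 52 f3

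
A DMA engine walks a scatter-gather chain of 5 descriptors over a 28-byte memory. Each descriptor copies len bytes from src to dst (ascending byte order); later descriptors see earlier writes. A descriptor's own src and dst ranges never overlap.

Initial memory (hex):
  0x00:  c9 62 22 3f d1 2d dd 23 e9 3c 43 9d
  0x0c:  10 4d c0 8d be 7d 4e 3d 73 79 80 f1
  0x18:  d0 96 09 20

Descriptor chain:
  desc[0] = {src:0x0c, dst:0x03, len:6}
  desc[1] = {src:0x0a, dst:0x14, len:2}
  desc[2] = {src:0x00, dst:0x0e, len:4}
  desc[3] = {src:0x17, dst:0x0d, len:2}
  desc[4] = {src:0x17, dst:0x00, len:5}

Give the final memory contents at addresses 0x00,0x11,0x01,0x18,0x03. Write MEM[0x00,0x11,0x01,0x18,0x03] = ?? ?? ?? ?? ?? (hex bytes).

MEM[0x00,0x11,0x01,0x18,0x03] = f1 10 d0 d0 09

#0 dst[0x03+6] := {0x10,0x4d,0xc0,0x8d,0xbe,0x7d}
#1 dst[0x14+2] := {0x43,0x9d}
#2 dst[0x0e+4] := {0xc9,0x62,0x22,0x10}
#3 dst[0x0d+2] := {0xf1,0xd0}
#4 dst[0x00+5] := {0xf1,0xd0,0x96,0x09,0x20}
query mem[0x00]=0xf1, mem[0x11]=0x10, mem[0x01]=0xd0, mem[0x18]=0xd0, mem[0x03]=0x09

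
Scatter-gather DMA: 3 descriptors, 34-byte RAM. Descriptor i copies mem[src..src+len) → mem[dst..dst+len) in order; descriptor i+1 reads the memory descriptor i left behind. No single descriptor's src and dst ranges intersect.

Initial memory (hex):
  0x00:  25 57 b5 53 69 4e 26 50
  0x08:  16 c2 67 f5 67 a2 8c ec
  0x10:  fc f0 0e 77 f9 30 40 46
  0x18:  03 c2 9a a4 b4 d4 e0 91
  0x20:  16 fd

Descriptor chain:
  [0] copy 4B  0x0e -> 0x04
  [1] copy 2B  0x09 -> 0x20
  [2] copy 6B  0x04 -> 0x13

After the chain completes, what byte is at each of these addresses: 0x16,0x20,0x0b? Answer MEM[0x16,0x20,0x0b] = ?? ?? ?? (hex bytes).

[0] 0x0e->0x04 len=4 : 8c ec fc f0
[1] 0x09->0x20 len=2 : c2 67
[2] 0x04->0x13 len=6 : 8c ec fc f0 16 c2
query mem[0x16]=0xf0, mem[0x20]=0xc2, mem[0x0b]=0xf5

MEM[0x16,0x20,0x0b] = f0 c2 f5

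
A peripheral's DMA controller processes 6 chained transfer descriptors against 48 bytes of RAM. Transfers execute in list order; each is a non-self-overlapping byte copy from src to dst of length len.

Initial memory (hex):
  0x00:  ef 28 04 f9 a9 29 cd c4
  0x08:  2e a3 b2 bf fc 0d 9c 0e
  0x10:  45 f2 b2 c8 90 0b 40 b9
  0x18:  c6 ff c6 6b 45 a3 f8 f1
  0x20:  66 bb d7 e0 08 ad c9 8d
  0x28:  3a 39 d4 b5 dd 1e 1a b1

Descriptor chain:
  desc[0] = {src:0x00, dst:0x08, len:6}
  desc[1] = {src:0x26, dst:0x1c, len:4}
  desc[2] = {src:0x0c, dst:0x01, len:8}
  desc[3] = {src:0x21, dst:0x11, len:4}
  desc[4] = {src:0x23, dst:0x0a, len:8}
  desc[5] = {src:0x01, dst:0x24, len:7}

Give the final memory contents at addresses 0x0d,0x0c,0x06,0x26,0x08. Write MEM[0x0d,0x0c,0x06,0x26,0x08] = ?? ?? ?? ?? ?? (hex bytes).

MEM[0x0d,0x0c,0x06,0x26,0x08] = c9 ad f2 9c c8

#0 dst[0x08+6] := {0xef,0x28,0x04,0xf9,0xa9,0x29}
#1 dst[0x1c+4] := {0xc9,0x8d,0x3a,0x39}
#2 dst[0x01+8] := {0xa9,0x29,0x9c,0x0e,0x45,0xf2,0xb2,0xc8}
#3 dst[0x11+4] := {0xbb,0xd7,0xe0,0x08}
#4 dst[0x0a+8] := {0xe0,0x08,0xad,0xc9,0x8d,0x3a,0x39,0xd4}
#5 dst[0x24+7] := {0xa9,0x29,0x9c,0x0e,0x45,0xf2,0xb2}
query mem[0x0d]=0xc9, mem[0x0c]=0xad, mem[0x06]=0xf2, mem[0x26]=0x9c, mem[0x08]=0xc8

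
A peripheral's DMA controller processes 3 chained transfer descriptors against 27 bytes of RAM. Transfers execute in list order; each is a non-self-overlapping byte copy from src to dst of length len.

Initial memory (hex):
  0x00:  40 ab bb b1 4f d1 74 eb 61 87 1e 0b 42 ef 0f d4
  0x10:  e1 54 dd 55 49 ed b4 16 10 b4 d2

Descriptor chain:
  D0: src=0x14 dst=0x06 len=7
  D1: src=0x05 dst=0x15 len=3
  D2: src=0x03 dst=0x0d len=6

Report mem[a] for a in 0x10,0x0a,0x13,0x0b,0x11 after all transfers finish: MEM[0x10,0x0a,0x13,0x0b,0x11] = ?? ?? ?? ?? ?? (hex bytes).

MEM[0x10,0x0a,0x13,0x0b,0x11] = 49 10 55 b4 ed

  after D0: wrote 7B at 0x06 = 49edb41610b4d2
  after D1: wrote 3B at 0x15 = d149ed
  after D2: wrote 6B at 0x0d = b14fd149edb4
query mem[0x10]=0x49, mem[0x0a]=0x10, mem[0x13]=0x55, mem[0x0b]=0xb4, mem[0x11]=0xed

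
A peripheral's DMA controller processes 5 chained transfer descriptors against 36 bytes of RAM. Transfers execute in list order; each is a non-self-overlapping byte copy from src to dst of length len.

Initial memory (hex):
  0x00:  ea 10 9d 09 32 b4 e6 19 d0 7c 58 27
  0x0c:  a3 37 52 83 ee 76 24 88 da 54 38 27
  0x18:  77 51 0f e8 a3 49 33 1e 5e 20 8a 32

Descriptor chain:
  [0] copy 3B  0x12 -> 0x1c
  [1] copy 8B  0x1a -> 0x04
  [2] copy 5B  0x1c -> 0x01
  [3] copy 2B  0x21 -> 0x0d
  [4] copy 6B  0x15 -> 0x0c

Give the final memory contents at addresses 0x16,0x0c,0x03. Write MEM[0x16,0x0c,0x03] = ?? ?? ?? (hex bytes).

MEM[0x16,0x0c,0x03] = 38 54 da

#0 dst[0x1c+3] := {0x24,0x88,0xda}
#1 dst[0x04+8] := {0x0f,0xe8,0x24,0x88,0xda,0x1e,0x5e,0x20}
#2 dst[0x01+5] := {0x24,0x88,0xda,0x1e,0x5e}
#3 dst[0x0d+2] := {0x20,0x8a}
#4 dst[0x0c+6] := {0x54,0x38,0x27,0x77,0x51,0x0f}
query mem[0x16]=0x38, mem[0x0c]=0x54, mem[0x03]=0xda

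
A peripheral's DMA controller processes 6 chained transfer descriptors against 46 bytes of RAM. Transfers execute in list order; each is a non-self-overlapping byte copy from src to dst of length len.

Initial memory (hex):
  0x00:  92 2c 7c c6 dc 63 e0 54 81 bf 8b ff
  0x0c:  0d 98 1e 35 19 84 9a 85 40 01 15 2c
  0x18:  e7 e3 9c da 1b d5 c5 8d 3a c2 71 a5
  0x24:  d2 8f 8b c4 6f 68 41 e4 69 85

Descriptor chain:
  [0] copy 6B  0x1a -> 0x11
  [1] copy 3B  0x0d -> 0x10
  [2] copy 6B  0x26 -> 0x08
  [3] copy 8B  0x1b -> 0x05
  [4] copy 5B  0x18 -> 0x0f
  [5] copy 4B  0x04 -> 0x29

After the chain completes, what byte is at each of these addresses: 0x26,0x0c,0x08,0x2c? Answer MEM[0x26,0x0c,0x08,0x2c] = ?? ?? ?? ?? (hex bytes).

D0: mem[0x11..0x16] <- [9c da 1b d5 c5 8d]
D1: mem[0x10..0x12] <- [98 1e 35]
D2: mem[0x08..0x0d] <- [8b c4 6f 68 41 e4]
D3: mem[0x05..0x0c] <- [da 1b d5 c5 8d 3a c2 71]
D4: mem[0x0f..0x13] <- [e7 e3 9c da 1b]
D5: mem[0x29..0x2c] <- [dc da 1b d5]
query mem[0x26]=0x8b, mem[0x0c]=0x71, mem[0x08]=0xc5, mem[0x2c]=0xd5

MEM[0x26,0x0c,0x08,0x2c] = 8b 71 c5 d5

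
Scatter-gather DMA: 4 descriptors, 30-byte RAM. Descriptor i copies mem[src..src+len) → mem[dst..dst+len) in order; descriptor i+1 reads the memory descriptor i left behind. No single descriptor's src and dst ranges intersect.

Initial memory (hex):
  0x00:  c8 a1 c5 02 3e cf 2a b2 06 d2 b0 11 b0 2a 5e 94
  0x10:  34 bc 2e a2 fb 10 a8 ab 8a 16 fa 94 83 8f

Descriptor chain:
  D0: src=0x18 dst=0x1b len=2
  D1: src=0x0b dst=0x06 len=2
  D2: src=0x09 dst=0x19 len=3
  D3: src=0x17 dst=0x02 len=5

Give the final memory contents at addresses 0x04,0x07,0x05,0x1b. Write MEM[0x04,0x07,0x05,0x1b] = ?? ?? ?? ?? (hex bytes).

#0 dst[0x1b+2] := {0x8a,0x16}
#1 dst[0x06+2] := {0x11,0xb0}
#2 dst[0x19+3] := {0xd2,0xb0,0x11}
#3 dst[0x02+5] := {0xab,0x8a,0xd2,0xb0,0x11}
query mem[0x04]=0xd2, mem[0x07]=0xb0, mem[0x05]=0xb0, mem[0x1b]=0x11

MEM[0x04,0x07,0x05,0x1b] = d2 b0 b0 11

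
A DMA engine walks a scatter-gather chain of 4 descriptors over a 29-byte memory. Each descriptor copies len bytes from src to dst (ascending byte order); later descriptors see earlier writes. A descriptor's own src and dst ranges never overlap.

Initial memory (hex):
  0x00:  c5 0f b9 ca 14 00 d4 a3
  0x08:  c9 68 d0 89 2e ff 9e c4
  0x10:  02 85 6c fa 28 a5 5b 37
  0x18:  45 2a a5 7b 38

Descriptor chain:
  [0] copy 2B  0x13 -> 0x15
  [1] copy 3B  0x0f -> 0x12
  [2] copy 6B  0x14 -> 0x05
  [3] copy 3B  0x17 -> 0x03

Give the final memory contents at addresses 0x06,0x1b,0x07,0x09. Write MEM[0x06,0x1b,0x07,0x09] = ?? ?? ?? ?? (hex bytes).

MEM[0x06,0x1b,0x07,0x09] = fa 7b 28 45

  after D0: wrote 2B at 0x15 = fa28
  after D1: wrote 3B at 0x12 = c40285
  after D2: wrote 6B at 0x05 = 85fa2837452a
  after D3: wrote 3B at 0x03 = 37452a
query mem[0x06]=0xfa, mem[0x1b]=0x7b, mem[0x07]=0x28, mem[0x09]=0x45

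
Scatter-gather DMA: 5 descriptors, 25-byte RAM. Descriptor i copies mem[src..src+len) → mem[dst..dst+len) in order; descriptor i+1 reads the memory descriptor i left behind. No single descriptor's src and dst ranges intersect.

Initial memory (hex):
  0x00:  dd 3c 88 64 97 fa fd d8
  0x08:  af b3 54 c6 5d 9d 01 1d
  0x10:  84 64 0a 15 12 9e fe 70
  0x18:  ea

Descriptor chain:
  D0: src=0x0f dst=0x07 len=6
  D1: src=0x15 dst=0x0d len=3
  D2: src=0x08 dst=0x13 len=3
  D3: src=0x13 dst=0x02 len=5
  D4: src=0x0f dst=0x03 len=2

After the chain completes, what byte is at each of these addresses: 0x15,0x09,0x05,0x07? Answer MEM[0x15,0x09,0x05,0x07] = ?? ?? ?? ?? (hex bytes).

MEM[0x15,0x09,0x05,0x07] = 0a 64 fe 1d

D0: mem[0x07..0x0c] <- [1d 84 64 0a 15 12]
D1: mem[0x0d..0x0f] <- [9e fe 70]
D2: mem[0x13..0x15] <- [84 64 0a]
D3: mem[0x02..0x06] <- [84 64 0a fe 70]
D4: mem[0x03..0x04] <- [70 84]
query mem[0x15]=0x0a, mem[0x09]=0x64, mem[0x05]=0xfe, mem[0x07]=0x1d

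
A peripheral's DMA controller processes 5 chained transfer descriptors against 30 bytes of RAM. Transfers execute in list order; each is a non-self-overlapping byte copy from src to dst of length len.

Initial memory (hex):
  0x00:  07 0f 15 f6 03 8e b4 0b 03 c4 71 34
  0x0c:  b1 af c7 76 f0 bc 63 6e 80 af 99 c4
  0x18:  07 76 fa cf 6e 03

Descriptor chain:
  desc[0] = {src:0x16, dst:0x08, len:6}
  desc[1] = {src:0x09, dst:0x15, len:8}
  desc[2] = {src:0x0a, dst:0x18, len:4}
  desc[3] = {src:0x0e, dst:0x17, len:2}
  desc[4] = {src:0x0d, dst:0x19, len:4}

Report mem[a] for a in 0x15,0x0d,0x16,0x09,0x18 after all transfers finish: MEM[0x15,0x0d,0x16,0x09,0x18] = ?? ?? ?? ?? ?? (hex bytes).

#0 dst[0x08+6] := {0x99,0xc4,0x07,0x76,0xfa,0xcf}
#1 dst[0x15+8] := {0xc4,0x07,0x76,0xfa,0xcf,0xc7,0x76,0xf0}
#2 dst[0x18+4] := {0x07,0x76,0xfa,0xcf}
#3 dst[0x17+2] := {0xc7,0x76}
#4 dst[0x19+4] := {0xcf,0xc7,0x76,0xf0}
query mem[0x15]=0xc4, mem[0x0d]=0xcf, mem[0x16]=0x07, mem[0x09]=0xc4, mem[0x18]=0x76

MEM[0x15,0x0d,0x16,0x09,0x18] = c4 cf 07 c4 76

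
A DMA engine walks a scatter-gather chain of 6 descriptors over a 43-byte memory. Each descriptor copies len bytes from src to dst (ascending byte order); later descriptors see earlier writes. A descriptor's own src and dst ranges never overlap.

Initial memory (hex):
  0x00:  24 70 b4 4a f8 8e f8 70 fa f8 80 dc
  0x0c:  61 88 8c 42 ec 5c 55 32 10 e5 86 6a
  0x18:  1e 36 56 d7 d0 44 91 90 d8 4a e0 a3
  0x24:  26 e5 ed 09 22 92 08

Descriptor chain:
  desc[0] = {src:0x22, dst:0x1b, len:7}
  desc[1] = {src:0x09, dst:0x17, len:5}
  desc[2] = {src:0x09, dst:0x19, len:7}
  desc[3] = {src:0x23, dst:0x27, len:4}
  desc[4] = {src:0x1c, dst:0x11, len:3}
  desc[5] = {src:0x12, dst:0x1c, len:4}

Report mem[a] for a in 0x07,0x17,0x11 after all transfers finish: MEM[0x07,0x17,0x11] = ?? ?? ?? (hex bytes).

MEM[0x07,0x17,0x11] = 70 f8 61

D0: mem[0x1b..0x21] <- [e0 a3 26 e5 ed 09 22]
D1: mem[0x17..0x1b] <- [f8 80 dc 61 88]
D2: mem[0x19..0x1f] <- [f8 80 dc 61 88 8c 42]
D3: mem[0x27..0x2a] <- [a3 26 e5 ed]
D4: mem[0x11..0x13] <- [61 88 8c]
D5: mem[0x1c..0x1f] <- [88 8c 10 e5]
query mem[0x07]=0x70, mem[0x17]=0xf8, mem[0x11]=0x61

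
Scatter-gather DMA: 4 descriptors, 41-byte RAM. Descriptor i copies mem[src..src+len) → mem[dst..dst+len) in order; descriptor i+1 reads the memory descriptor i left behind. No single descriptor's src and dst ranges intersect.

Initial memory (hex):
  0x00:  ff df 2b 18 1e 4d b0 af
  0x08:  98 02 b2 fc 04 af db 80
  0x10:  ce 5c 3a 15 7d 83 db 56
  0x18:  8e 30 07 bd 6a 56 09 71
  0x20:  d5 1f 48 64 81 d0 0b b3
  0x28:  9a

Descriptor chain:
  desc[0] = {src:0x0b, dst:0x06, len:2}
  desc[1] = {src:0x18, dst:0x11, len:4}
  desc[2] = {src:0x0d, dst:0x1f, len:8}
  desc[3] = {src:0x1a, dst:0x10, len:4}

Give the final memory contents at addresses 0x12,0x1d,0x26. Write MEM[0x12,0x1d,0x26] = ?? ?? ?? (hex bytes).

MEM[0x12,0x1d,0x26] = 6a 56 bd

  after D0: wrote 2B at 0x06 = fc04
  after D1: wrote 4B at 0x11 = 8e3007bd
  after D2: wrote 8B at 0x1f = afdb80ce8e3007bd
  after D3: wrote 4B at 0x10 = 07bd6a56
query mem[0x12]=0x6a, mem[0x1d]=0x56, mem[0x26]=0xbd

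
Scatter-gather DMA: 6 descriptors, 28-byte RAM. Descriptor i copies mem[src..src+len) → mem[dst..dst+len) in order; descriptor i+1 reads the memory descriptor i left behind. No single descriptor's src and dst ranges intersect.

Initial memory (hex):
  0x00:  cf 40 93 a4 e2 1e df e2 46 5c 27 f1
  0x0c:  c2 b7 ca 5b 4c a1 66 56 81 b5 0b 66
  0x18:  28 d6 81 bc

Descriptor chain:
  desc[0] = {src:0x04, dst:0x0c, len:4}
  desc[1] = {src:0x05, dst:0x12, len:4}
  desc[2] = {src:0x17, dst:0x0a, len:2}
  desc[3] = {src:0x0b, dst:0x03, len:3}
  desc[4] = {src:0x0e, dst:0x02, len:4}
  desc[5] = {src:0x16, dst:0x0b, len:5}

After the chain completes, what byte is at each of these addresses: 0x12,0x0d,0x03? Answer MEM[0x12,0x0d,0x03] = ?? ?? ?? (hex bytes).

D0: mem[0x0c..0x0f] <- [e2 1e df e2]
D1: mem[0x12..0x15] <- [1e df e2 46]
D2: mem[0x0a..0x0b] <- [66 28]
D3: mem[0x03..0x05] <- [28 e2 1e]
D4: mem[0x02..0x05] <- [df e2 4c a1]
D5: mem[0x0b..0x0f] <- [0b 66 28 d6 81]
query mem[0x12]=0x1e, mem[0x0d]=0x28, mem[0x03]=0xe2

MEM[0x12,0x0d,0x03] = 1e 28 e2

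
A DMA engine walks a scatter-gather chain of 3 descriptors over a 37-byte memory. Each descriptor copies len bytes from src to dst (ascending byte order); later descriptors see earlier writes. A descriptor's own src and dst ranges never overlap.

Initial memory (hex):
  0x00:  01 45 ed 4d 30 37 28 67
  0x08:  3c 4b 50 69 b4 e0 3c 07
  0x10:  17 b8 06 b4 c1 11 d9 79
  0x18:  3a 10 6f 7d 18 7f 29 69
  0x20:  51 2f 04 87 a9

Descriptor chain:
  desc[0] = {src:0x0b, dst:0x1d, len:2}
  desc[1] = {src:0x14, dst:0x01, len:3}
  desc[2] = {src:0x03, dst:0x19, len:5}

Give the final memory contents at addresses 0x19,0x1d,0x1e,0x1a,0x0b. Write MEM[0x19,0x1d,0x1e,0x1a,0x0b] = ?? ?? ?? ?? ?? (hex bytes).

[0] 0x0b->0x1d len=2 : 69 b4
[1] 0x14->0x01 len=3 : c1 11 d9
[2] 0x03->0x19 len=5 : d9 30 37 28 67
query mem[0x19]=0xd9, mem[0x1d]=0x67, mem[0x1e]=0xb4, mem[0x1a]=0x30, mem[0x0b]=0x69

MEM[0x19,0x1d,0x1e,0x1a,0x0b] = d9 67 b4 30 69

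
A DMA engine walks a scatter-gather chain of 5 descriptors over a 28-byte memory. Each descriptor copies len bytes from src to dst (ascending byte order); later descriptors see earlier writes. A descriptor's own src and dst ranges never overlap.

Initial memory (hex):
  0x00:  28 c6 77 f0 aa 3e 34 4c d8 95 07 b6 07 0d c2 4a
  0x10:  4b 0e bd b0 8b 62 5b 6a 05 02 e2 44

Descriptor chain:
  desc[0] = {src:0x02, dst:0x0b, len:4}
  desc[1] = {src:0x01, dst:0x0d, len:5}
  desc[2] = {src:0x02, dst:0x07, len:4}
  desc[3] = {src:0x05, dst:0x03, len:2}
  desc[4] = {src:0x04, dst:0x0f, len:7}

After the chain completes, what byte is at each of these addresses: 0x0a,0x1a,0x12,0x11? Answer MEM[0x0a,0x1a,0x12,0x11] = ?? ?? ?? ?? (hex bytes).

MEM[0x0a,0x1a,0x12,0x11] = 3e e2 77 34

  after D0: wrote 4B at 0x0b = 77f0aa3e
  after D1: wrote 5B at 0x0d = c677f0aa3e
  after D2: wrote 4B at 0x07 = 77f0aa3e
  after D3: wrote 2B at 0x03 = 3e34
  after D4: wrote 7B at 0x0f = 343e3477f0aa3e
query mem[0x0a]=0x3e, mem[0x1a]=0xe2, mem[0x12]=0x77, mem[0x11]=0x34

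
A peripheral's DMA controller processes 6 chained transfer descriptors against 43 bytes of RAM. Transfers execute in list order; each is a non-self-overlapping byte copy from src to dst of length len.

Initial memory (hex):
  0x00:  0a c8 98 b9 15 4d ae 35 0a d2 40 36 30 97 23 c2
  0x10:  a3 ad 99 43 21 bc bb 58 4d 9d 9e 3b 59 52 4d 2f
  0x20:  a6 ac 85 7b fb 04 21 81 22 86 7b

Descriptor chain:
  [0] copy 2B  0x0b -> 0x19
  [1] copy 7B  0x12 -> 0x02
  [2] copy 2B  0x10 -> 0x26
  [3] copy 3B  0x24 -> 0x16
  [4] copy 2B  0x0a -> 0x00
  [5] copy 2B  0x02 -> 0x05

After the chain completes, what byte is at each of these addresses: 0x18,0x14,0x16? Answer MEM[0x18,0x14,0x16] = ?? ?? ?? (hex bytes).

MEM[0x18,0x14,0x16] = a3 21 fb

D0: mem[0x19..0x1a] <- [36 30]
D1: mem[0x02..0x08] <- [99 43 21 bc bb 58 4d]
D2: mem[0x26..0x27] <- [a3 ad]
D3: mem[0x16..0x18] <- [fb 04 a3]
D4: mem[0x00..0x01] <- [40 36]
D5: mem[0x05..0x06] <- [99 43]
query mem[0x18]=0xa3, mem[0x14]=0x21, mem[0x16]=0xfb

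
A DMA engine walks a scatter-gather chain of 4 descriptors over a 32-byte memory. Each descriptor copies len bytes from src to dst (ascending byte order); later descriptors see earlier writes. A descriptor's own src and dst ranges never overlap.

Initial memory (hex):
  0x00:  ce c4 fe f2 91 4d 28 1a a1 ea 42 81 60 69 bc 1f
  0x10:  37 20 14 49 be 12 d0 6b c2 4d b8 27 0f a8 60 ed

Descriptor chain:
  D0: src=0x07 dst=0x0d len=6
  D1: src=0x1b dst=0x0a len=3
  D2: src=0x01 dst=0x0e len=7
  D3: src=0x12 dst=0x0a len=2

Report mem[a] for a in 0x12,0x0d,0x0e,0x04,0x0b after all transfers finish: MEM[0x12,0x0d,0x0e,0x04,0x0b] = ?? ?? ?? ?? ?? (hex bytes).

#0 dst[0x0d+6] := {0x1a,0xa1,0xea,0x42,0x81,0x60}
#1 dst[0x0a+3] := {0x27,0x0f,0xa8}
#2 dst[0x0e+7] := {0xc4,0xfe,0xf2,0x91,0x4d,0x28,0x1a}
#3 dst[0x0a+2] := {0x4d,0x28}
query mem[0x12]=0x4d, mem[0x0d]=0x1a, mem[0x0e]=0xc4, mem[0x04]=0x91, mem[0x0b]=0x28

MEM[0x12,0x0d,0x0e,0x04,0x0b] = 4d 1a c4 91 28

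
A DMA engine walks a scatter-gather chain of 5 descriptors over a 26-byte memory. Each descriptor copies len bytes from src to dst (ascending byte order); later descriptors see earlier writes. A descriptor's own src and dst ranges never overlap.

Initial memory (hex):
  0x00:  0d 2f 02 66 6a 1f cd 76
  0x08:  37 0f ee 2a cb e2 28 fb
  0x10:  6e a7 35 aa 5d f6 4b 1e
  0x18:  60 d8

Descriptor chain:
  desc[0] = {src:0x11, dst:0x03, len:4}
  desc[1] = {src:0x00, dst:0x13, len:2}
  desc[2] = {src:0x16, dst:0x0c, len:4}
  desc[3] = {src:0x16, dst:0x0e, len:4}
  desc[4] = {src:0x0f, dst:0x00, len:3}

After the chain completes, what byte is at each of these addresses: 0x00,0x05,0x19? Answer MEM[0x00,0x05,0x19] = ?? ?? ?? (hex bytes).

MEM[0x00,0x05,0x19] = 1e aa d8

D0: mem[0x03..0x06] <- [a7 35 aa 5d]
D1: mem[0x13..0x14] <- [0d 2f]
D2: mem[0x0c..0x0f] <- [4b 1e 60 d8]
D3: mem[0x0e..0x11] <- [4b 1e 60 d8]
D4: mem[0x00..0x02] <- [1e 60 d8]
query mem[0x00]=0x1e, mem[0x05]=0xaa, mem[0x19]=0xd8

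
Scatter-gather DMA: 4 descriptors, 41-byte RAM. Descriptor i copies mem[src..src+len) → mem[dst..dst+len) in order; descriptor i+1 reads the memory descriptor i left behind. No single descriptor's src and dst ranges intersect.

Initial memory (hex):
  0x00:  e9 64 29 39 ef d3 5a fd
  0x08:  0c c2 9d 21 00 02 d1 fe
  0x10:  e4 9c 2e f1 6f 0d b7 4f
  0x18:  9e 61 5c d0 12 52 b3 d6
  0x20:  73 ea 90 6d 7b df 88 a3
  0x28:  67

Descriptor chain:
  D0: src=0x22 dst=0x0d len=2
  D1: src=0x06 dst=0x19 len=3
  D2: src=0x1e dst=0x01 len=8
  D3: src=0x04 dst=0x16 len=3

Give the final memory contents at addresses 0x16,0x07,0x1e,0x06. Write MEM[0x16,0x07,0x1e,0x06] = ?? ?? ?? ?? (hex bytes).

MEM[0x16,0x07,0x1e,0x06] = ea 7b b3 6d

  after D0: wrote 2B at 0x0d = 906d
  after D1: wrote 3B at 0x19 = 5afd0c
  after D2: wrote 8B at 0x01 = b3d673ea906d7bdf
  after D3: wrote 3B at 0x16 = ea906d
query mem[0x16]=0xea, mem[0x07]=0x7b, mem[0x1e]=0xb3, mem[0x06]=0x6d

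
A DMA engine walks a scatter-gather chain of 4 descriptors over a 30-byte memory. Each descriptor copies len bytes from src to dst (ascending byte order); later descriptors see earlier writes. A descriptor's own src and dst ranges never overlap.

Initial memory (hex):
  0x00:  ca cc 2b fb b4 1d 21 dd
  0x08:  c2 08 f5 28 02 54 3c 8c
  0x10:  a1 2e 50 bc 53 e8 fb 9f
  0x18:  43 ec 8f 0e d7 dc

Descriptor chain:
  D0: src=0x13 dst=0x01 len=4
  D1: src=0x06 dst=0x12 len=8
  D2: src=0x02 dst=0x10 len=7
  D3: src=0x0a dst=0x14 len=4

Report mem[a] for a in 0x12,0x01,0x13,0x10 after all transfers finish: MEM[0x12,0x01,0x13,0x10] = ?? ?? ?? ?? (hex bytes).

MEM[0x12,0x01,0x13,0x10] = fb bc 1d 53

D0: mem[0x01..0x04] <- [bc 53 e8 fb]
D1: mem[0x12..0x19] <- [21 dd c2 08 f5 28 02 54]
D2: mem[0x10..0x16] <- [53 e8 fb 1d 21 dd c2]
D3: mem[0x14..0x17] <- [f5 28 02 54]
query mem[0x12]=0xfb, mem[0x01]=0xbc, mem[0x13]=0x1d, mem[0x10]=0x53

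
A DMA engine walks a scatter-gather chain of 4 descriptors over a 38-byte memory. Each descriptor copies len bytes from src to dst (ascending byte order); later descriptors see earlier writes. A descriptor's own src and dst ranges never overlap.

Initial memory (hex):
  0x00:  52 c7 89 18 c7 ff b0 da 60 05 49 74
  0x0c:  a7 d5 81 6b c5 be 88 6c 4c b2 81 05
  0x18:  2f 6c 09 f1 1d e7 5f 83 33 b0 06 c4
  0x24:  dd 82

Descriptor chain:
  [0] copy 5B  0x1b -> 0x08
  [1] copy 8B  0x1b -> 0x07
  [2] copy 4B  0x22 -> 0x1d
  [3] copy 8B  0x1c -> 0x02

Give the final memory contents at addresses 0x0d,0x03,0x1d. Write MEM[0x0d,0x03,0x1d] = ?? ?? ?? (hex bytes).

#0 dst[0x08+5] := {0xf1,0x1d,0xe7,0x5f,0x83}
#1 dst[0x07+8] := {0xf1,0x1d,0xe7,0x5f,0x83,0x33,0xb0,0x06}
#2 dst[0x1d+4] := {0x06,0xc4,0xdd,0x82}
#3 dst[0x02+8] := {0x1d,0x06,0xc4,0xdd,0x82,0xb0,0x06,0xc4}
query mem[0x0d]=0xb0, mem[0x03]=0x06, mem[0x1d]=0x06

MEM[0x0d,0x03,0x1d] = b0 06 06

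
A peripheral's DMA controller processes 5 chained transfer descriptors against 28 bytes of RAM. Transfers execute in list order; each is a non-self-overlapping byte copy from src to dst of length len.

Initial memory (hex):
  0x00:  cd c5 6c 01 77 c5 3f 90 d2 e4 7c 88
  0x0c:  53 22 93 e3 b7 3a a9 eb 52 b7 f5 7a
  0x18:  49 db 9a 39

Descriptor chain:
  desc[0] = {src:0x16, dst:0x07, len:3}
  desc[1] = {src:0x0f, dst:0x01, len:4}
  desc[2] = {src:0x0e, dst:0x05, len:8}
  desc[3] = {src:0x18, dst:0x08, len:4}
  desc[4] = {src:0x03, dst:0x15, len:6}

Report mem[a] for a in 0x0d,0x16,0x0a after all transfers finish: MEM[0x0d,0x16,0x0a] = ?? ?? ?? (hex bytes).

[0] 0x16->0x07 len=3 : f5 7a 49
[1] 0x0f->0x01 len=4 : e3 b7 3a a9
[2] 0x0e->0x05 len=8 : 93 e3 b7 3a a9 eb 52 b7
[3] 0x18->0x08 len=4 : 49 db 9a 39
[4] 0x03->0x15 len=6 : 3a a9 93 e3 b7 49
query mem[0x0d]=0x22, mem[0x16]=0xa9, mem[0x0a]=0x9a

MEM[0x0d,0x16,0x0a] = 22 a9 9a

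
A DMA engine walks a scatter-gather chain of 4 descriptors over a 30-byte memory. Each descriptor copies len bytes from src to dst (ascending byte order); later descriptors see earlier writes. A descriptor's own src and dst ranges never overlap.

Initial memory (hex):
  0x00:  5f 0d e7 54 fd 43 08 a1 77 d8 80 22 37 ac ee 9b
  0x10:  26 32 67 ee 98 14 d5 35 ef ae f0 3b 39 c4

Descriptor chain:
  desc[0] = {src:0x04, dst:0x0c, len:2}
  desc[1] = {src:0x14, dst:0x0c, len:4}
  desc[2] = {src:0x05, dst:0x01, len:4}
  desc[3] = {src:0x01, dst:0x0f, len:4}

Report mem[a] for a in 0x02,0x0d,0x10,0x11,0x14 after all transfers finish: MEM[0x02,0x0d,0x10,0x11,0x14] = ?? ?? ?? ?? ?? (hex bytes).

MEM[0x02,0x0d,0x10,0x11,0x14] = 08 14 08 a1 98

D0: mem[0x0c..0x0d] <- [fd 43]
D1: mem[0x0c..0x0f] <- [98 14 d5 35]
D2: mem[0x01..0x04] <- [43 08 a1 77]
D3: mem[0x0f..0x12] <- [43 08 a1 77]
query mem[0x02]=0x08, mem[0x0d]=0x14, mem[0x10]=0x08, mem[0x11]=0xa1, mem[0x14]=0x98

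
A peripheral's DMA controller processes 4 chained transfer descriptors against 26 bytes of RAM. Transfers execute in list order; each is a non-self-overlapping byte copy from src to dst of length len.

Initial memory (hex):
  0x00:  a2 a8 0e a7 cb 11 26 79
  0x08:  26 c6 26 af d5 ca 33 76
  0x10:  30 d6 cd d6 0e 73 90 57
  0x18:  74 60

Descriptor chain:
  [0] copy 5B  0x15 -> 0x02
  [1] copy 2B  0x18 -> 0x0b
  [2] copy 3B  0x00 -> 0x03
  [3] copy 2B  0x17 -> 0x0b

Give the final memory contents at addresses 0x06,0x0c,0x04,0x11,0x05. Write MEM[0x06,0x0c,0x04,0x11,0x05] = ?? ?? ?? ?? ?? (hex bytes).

[0] 0x15->0x02 len=5 : 73 90 57 74 60
[1] 0x18->0x0b len=2 : 74 60
[2] 0x00->0x03 len=3 : a2 a8 73
[3] 0x17->0x0b len=2 : 57 74
query mem[0x06]=0x60, mem[0x0c]=0x74, mem[0x04]=0xa8, mem[0x11]=0xd6, mem[0x05]=0x73

MEM[0x06,0x0c,0x04,0x11,0x05] = 60 74 a8 d6 73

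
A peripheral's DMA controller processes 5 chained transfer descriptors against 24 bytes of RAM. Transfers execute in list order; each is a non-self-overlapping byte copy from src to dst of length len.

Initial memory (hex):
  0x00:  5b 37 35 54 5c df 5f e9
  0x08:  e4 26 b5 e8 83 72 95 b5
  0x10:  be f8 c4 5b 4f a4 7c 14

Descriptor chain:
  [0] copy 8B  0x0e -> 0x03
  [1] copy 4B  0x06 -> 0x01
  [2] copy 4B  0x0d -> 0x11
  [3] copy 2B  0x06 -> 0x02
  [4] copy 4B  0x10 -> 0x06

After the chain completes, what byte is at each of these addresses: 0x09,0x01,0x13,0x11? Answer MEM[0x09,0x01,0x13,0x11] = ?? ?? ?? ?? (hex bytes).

  after D0: wrote 8B at 0x03 = 95b5bef8c45b4fa4
  after D1: wrote 4B at 0x01 = f8c45b4f
  after D2: wrote 4B at 0x11 = 7295b5be
  after D3: wrote 2B at 0x02 = f8c4
  after D4: wrote 4B at 0x06 = be7295b5
query mem[0x09]=0xb5, mem[0x01]=0xf8, mem[0x13]=0xb5, mem[0x11]=0x72

MEM[0x09,0x01,0x13,0x11] = b5 f8 b5 72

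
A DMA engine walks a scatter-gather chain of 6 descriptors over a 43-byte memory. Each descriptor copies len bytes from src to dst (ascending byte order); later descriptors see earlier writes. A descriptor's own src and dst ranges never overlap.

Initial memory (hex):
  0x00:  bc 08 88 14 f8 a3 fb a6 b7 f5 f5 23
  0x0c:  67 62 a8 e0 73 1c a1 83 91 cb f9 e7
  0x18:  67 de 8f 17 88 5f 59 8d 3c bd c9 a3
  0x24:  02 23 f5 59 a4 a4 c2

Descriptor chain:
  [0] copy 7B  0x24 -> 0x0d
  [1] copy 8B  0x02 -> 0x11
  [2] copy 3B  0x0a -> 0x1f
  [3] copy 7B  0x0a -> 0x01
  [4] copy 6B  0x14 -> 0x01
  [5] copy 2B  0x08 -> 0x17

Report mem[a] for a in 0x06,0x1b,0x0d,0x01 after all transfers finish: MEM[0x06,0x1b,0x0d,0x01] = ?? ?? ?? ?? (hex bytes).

#0 dst[0x0d+7] := {0x02,0x23,0xf5,0x59,0xa4,0xa4,0xc2}
#1 dst[0x11+8] := {0x88,0x14,0xf8,0xa3,0xfb,0xa6,0xb7,0xf5}
#2 dst[0x1f+3] := {0xf5,0x23,0x67}
#3 dst[0x01+7] := {0xf5,0x23,0x67,0x02,0x23,0xf5,0x59}
#4 dst[0x01+6] := {0xa3,0xfb,0xa6,0xb7,0xf5,0xde}
#5 dst[0x17+2] := {0xb7,0xf5}
query mem[0x06]=0xde, mem[0x1b]=0x17, mem[0x0d]=0x02, mem[0x01]=0xa3

MEM[0x06,0x1b,0x0d,0x01] = de 17 02 a3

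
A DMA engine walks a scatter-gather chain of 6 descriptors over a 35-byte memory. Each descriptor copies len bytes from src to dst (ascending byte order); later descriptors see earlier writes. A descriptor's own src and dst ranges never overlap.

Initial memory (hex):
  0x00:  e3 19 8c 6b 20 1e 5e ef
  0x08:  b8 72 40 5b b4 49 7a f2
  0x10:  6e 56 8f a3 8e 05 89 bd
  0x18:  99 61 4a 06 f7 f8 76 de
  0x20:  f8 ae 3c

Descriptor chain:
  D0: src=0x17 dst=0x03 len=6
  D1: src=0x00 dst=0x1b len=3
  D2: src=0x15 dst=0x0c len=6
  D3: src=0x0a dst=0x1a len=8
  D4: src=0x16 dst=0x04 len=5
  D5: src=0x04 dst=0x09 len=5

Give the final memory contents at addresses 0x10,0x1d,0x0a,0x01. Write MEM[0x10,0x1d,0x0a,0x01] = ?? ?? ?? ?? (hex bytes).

MEM[0x10,0x1d,0x0a,0x01] = 61 89 bd 19

#0 dst[0x03+6] := {0xbd,0x99,0x61,0x4a,0x06,0xf7}
#1 dst[0x1b+3] := {0xe3,0x19,0x8c}
#2 dst[0x0c+6] := {0x05,0x89,0xbd,0x99,0x61,0x4a}
#3 dst[0x1a+8] := {0x40,0x5b,0x05,0x89,0xbd,0x99,0x61,0x4a}
#4 dst[0x04+5] := {0x89,0xbd,0x99,0x61,0x40}
#5 dst[0x09+5] := {0x89,0xbd,0x99,0x61,0x40}
query mem[0x10]=0x61, mem[0x1d]=0x89, mem[0x0a]=0xbd, mem[0x01]=0x19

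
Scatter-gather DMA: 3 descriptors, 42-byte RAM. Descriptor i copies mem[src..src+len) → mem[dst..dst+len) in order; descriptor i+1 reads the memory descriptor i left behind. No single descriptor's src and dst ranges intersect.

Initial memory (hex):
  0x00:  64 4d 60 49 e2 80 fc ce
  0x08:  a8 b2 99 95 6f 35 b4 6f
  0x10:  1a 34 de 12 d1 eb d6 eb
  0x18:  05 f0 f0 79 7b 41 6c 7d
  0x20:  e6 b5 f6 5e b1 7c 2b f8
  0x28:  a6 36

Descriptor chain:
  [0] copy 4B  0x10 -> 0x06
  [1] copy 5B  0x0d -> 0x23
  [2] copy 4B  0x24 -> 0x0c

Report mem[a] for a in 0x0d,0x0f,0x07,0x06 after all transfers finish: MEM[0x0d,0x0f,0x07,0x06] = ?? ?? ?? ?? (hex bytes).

D0: mem[0x06..0x09] <- [1a 34 de 12]
D1: mem[0x23..0x27] <- [35 b4 6f 1a 34]
D2: mem[0x0c..0x0f] <- [b4 6f 1a 34]
query mem[0x0d]=0x6f, mem[0x0f]=0x34, mem[0x07]=0x34, mem[0x06]=0x1a

MEM[0x0d,0x0f,0x07,0x06] = 6f 34 34 1a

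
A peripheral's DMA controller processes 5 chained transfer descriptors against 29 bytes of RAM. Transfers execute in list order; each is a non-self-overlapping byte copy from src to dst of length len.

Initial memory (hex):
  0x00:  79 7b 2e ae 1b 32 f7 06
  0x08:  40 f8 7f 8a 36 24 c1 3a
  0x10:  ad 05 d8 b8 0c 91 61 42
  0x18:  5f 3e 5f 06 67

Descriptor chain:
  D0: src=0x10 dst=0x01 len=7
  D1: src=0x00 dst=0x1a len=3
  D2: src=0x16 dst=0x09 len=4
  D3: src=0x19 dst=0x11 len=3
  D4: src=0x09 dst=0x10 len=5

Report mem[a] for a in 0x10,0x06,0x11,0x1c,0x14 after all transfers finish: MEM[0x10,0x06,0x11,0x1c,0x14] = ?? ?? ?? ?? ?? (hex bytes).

[0] 0x10->0x01 len=7 : ad 05 d8 b8 0c 91 61
[1] 0x00->0x1a len=3 : 79 ad 05
[2] 0x16->0x09 len=4 : 61 42 5f 3e
[3] 0x19->0x11 len=3 : 3e 79 ad
[4] 0x09->0x10 len=5 : 61 42 5f 3e 24
query mem[0x10]=0x61, mem[0x06]=0x91, mem[0x11]=0x42, mem[0x1c]=0x05, mem[0x14]=0x24

MEM[0x10,0x06,0x11,0x1c,0x14] = 61 91 42 05 24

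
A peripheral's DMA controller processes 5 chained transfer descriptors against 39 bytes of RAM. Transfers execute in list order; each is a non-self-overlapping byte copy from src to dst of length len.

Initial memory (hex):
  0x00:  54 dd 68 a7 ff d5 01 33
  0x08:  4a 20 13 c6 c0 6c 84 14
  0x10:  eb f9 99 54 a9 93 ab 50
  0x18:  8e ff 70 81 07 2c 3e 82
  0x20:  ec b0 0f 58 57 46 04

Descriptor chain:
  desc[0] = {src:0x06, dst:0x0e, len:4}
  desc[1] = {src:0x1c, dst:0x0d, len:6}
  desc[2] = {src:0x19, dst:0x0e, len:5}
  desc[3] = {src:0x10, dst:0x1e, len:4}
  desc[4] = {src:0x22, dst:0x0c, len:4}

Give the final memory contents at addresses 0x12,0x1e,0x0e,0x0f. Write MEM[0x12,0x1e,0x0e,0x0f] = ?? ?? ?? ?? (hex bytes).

[0] 0x06->0x0e len=4 : 01 33 4a 20
[1] 0x1c->0x0d len=6 : 07 2c 3e 82 ec b0
[2] 0x19->0x0e len=5 : ff 70 81 07 2c
[3] 0x10->0x1e len=4 : 81 07 2c 54
[4] 0x22->0x0c len=4 : 0f 58 57 46
query mem[0x12]=0x2c, mem[0x1e]=0x81, mem[0x0e]=0x57, mem[0x0f]=0x46

MEM[0x12,0x1e,0x0e,0x0f] = 2c 81 57 46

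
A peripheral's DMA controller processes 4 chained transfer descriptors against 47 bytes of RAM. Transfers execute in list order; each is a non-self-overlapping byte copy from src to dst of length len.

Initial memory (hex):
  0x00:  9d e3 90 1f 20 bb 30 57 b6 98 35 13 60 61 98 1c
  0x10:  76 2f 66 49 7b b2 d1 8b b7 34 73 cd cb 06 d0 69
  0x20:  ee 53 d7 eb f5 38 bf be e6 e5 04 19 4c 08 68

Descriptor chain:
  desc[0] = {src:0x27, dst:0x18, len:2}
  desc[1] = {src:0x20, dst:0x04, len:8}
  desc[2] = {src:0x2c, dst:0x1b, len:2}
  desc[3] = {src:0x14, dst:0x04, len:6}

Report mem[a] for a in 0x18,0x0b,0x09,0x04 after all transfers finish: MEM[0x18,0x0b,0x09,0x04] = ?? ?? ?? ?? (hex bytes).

MEM[0x18,0x0b,0x09,0x04] = be be e6 7b

[0] 0x27->0x18 len=2 : be e6
[1] 0x20->0x04 len=8 : ee 53 d7 eb f5 38 bf be
[2] 0x2c->0x1b len=2 : 4c 08
[3] 0x14->0x04 len=6 : 7b b2 d1 8b be e6
query mem[0x18]=0xbe, mem[0x0b]=0xbe, mem[0x09]=0xe6, mem[0x04]=0x7b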